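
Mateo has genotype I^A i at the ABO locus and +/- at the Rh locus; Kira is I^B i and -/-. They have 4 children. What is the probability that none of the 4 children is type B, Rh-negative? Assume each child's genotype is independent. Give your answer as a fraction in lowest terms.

2401/4096

ABO cross I^A i × I^B i → 1/4 O, 1/4 A, 1/4 B, 1/4 AB.
Rh cross +/- × -/- → 1/2 Rh+, 1/2 Rh-; so P(type B, Rh-negative) = 1/4 × 1/2 = 1/8 per child.
P(not type B, Rh-negative) = 7/8 for one child; (7/8)^4 = 2401/4096.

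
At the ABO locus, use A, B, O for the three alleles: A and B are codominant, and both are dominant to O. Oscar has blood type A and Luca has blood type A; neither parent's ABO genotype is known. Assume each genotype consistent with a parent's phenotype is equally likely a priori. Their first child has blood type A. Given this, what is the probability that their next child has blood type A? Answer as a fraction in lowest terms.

Possible genotypes: Oscar ∈ {AA, AO}; Luca ∈ {AA, AO}.
Weight each parental genotype pair by prior × P(type-A child):
  AA × AA: posterior weight 4/15; P(next child type A) = 1.
  AA × AO: posterior weight 4/15; P(next child type A) = 1.
  AO × AA: posterior weight 4/15; P(next child type A) = 1.
  AO × AO: posterior weight 1/5; P(next child type A) = 3/4.
Weighted sum = 19/20.

19/20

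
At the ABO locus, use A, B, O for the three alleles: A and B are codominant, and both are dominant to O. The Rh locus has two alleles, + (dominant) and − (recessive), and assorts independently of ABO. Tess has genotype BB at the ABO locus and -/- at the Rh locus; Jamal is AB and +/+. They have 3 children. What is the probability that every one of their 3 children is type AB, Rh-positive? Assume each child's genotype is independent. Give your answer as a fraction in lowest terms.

1/8

ABO cross BB × AB → 1/2 B, 1/2 AB.
Rh cross -/- × +/+ → 1 Rh+; so P(type AB, Rh-positive) = 1/2 × 1 = 1/2 per child.
All 3 independent: (1/2)^3 = 1/8.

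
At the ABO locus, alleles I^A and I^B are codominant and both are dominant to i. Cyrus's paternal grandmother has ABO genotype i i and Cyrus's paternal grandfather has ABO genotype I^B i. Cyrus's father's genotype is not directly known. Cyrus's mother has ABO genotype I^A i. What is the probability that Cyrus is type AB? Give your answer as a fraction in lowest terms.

Cyrus's father's ABO genotype from i i × I^B i: 1/2 I^B i, 1/2 i i.
Crossing each possibility with the mother I^A i and summing P(type AB): 1/2·1/4 + 1/2·0 = 1/8.

1/8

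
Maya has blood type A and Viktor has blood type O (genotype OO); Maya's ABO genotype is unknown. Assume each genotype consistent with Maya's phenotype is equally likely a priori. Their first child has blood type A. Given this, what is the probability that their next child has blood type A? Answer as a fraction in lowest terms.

5/6

Possible genotypes: Maya ∈ {AA, AO}; Viktor ∈ {OO}.
Weight each parental genotype pair by prior × P(type-A child):
  AA × OO: posterior weight 2/3; P(next child type A) = 1.
  AO × OO: posterior weight 1/3; P(next child type A) = 1/2.
Weighted sum = 5/6.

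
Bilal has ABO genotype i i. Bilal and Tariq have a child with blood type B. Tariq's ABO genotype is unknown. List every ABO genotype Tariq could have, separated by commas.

I^A I^B, I^B I^B, I^B i

For each candidate genotype of Tariq, check whether crossing it with i i can produce every observed child phenotype.
  I^A I^A → possible child types {A} ✗
  I^A I^B → possible child types {A, B} ✓
  I^A i → possible child types {O, A} ✗
  I^B I^B → possible child types {B} ✓
  I^B i → possible child types {O, B} ✓
  i i → possible child types {O} ✗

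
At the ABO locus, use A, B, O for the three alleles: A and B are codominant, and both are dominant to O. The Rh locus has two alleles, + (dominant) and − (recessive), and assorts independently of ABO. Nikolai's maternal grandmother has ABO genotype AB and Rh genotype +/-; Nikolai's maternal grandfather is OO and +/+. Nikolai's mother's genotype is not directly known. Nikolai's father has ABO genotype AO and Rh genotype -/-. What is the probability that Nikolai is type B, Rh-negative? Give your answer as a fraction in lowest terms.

1/32

Nikolai's mother's ABO genotype from AB × OO: 1/2 AO, 1/2 BO.
Crossing each possibility with the father AO and summing P(type B): 1/2·0 + 1/2·1/4 = 1/8.
Similarly for Rh via the mother's Rh distribution: P(Rh-) = 1/4.
Independent loci: 1/8 × 1/4 = 1/32.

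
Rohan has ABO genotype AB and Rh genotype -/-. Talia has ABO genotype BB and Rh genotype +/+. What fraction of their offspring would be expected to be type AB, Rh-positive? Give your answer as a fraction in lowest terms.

ABO cross AB × BB → offspring phenotypes: 1/2 B, 1/2 AB.
Rh cross -/- × +/+ → 1 Rh+.
Independent loci: P(type AB, Rh-positive) = 1/2 × 1 = 1/2.

1/2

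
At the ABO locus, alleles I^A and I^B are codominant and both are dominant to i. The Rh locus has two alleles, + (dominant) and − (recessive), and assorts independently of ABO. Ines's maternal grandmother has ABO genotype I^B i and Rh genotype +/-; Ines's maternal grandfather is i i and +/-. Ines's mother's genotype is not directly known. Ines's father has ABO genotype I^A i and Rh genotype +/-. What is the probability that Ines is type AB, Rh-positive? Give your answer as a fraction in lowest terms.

Ines's mother's ABO genotype from I^B i × i i: 1/2 I^B i, 1/2 i i.
Crossing each possibility with the father I^A i and summing P(type AB): 1/2·1/4 + 1/2·0 = 1/8.
Similarly for Rh via the mother's Rh distribution: P(Rh+) = 3/4.
Independent loci: 1/8 × 3/4 = 3/32.

3/32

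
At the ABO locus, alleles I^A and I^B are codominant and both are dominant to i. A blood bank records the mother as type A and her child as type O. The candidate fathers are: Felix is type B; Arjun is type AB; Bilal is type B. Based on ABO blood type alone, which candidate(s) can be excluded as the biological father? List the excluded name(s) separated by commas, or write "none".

A candidate is excluded only if no genotype consistent with his phenotype could produce a type O child with a type A mother.
Arjun (type AB): no genotype consistent with that phenotype can produce a type-O child with a type-A mother.

Arjun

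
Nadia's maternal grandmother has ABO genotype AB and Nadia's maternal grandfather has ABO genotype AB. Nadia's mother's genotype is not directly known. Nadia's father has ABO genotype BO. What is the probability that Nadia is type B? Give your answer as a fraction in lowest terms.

Nadia's mother's ABO genotype from AB × AB: 1/4 AA, 1/2 AB, 1/4 BB.
Crossing each possibility with the father BO and summing P(type B): 1/4·0 + 1/2·1/2 + 1/4·1 = 1/2.

1/2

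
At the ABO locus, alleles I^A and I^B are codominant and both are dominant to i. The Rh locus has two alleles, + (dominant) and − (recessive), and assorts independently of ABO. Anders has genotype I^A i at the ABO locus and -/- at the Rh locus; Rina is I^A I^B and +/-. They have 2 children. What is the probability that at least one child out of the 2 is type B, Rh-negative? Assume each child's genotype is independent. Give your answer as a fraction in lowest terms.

15/64

ABO cross I^A i × I^A I^B → 1/2 A, 1/4 B, 1/4 AB.
Rh cross -/- × +/- → 1/2 Rh+, 1/2 Rh-; so P(type B, Rh-negative) = 1/4 × 1/2 = 1/8 per child.
P(none) = (7/8)^2 = 49/64; P(at least one) = 1 − 49/64 = 15/64.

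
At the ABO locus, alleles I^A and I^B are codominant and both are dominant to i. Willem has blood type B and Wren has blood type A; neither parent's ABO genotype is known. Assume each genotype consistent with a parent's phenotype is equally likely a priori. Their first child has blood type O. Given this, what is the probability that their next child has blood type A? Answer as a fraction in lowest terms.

1/4

Possible genotypes: Willem ∈ {I^B I^B, I^B i}; Wren ∈ {I^A I^A, I^A i}.
Weight each parental genotype pair by prior × P(type-O child):
  I^B i × I^A i: posterior weight 1; P(next child type A) = 1/4.
Weighted sum = 1/4.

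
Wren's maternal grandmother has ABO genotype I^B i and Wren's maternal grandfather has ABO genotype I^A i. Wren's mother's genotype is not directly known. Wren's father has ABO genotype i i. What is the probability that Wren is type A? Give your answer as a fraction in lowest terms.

Wren's mother's ABO genotype from I^B i × I^A i: 1/4 I^A I^B, 1/4 I^A i, 1/4 I^B i, 1/4 i i.
Crossing each possibility with the father i i and summing P(type A): 1/4·1/2 + 1/4·1/2 + 1/4·0 + 1/4·0 = 1/4.

1/4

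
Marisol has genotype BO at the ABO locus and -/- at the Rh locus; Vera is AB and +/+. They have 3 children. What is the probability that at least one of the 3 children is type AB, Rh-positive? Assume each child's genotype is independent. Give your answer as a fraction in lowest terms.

37/64

ABO cross BO × AB → 1/4 A, 1/2 B, 1/4 AB.
Rh cross -/- × +/+ → 1 Rh+; so P(type AB, Rh-positive) = 1/4 × 1 = 1/4 per child.
P(none) = (3/4)^3 = 27/64; P(at least one) = 1 − 27/64 = 37/64.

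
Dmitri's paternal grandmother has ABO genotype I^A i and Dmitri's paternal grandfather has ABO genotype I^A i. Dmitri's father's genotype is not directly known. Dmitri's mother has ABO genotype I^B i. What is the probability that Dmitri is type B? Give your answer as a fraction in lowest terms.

Dmitri's father's ABO genotype from I^A i × I^A i: 1/4 I^A I^A, 1/2 I^A i, 1/4 i i.
Crossing each possibility with the mother I^B i and summing P(type B): 1/4·0 + 1/2·1/4 + 1/4·1/2 = 1/4.

1/4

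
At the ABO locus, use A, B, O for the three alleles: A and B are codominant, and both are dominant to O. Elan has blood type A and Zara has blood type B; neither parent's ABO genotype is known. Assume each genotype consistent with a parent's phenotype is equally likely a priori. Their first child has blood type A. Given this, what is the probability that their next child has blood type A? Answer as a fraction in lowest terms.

Possible genotypes: Elan ∈ {AA, AO}; Zara ∈ {BB, BO}.
Weight each parental genotype pair by prior × P(type-A child):
  AA × BO: posterior weight 2/3; P(next child type A) = 1/2.
  AO × BO: posterior weight 1/3; P(next child type A) = 1/4.
Weighted sum = 5/12.

5/12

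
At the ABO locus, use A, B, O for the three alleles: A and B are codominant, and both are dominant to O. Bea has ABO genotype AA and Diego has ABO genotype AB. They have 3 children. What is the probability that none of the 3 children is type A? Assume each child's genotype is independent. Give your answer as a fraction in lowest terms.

1/8

ABO cross AA × AB → 1/2 A, 1/2 AB.
So P(type A) = 1/2 per child.
P(not type A) = 1/2 for one child; (1/2)^3 = 1/8.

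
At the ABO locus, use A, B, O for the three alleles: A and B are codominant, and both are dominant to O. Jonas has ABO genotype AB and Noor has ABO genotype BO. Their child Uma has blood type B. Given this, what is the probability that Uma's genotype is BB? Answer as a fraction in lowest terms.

1/2

Cross AB × BO → 1/4 AB, 1/4 AO, 1/4 BB, 1/4 BO.
Type-B genotypes among offspring: BB (1/4), BO (1/4); total 1/2.
P(BB | type B) = (1/4) / (1/2) = 1/2.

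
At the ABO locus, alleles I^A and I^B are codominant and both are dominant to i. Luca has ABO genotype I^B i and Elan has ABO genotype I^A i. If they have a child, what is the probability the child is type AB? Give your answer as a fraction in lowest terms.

ABO cross I^B i × I^A i → offspring phenotypes: 1/4 O, 1/4 A, 1/4 B, 1/4 AB.
So P(type AB) = 1/4.

1/4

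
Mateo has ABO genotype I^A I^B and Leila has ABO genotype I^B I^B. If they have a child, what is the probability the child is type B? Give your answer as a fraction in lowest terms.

ABO cross I^A I^B × I^B I^B → offspring phenotypes: 1/2 B, 1/2 AB.
So P(type B) = 1/2.

1/2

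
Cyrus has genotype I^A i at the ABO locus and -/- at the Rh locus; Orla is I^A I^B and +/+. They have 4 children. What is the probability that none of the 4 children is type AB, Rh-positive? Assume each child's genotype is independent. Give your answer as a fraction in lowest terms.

ABO cross I^A i × I^A I^B → 1/2 A, 1/4 B, 1/4 AB.
Rh cross -/- × +/+ → 1 Rh+; so P(type AB, Rh-positive) = 1/4 × 1 = 1/4 per child.
P(not type AB, Rh-positive) = 3/4 for one child; (3/4)^4 = 81/256.

81/256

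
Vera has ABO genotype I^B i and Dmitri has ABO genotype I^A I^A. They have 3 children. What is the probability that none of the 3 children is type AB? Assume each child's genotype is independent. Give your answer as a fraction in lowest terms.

ABO cross I^B i × I^A I^A → 1/2 A, 1/2 AB.
So P(type AB) = 1/2 per child.
P(not type AB) = 1/2 for one child; (1/2)^3 = 1/8.

1/8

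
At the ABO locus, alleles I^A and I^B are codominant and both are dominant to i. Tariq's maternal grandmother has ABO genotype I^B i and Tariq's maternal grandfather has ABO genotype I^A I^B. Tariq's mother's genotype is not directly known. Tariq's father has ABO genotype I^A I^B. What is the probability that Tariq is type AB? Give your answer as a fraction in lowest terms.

Tariq's mother's ABO genotype from I^B i × I^A I^B: 1/4 I^A I^B, 1/4 I^A i, 1/4 I^B I^B, 1/4 I^B i.
Crossing each possibility with the father I^A I^B and summing P(type AB): 1/4·1/2 + 1/4·1/4 + 1/4·1/2 + 1/4·1/4 = 3/8.

3/8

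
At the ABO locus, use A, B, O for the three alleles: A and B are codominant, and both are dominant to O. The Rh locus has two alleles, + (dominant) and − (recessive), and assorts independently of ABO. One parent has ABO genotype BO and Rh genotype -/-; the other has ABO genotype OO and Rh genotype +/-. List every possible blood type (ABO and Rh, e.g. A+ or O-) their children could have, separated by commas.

O+, O-, B+, B-

Gametes from BO × OO give offspring ABO genotypes BO, OO, i.e. phenotypes O, B.
Rh cross -/- × +/- → phenotypes Rh+, Rh-.
Combining independently: O+, O-, B+, B-.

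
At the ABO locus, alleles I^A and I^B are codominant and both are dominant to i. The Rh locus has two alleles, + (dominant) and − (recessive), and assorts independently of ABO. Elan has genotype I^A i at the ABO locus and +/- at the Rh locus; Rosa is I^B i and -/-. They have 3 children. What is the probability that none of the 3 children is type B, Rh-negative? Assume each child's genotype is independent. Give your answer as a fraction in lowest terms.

ABO cross I^A i × I^B i → 1/4 O, 1/4 A, 1/4 B, 1/4 AB.
Rh cross +/- × -/- → 1/2 Rh+, 1/2 Rh-; so P(type B, Rh-negative) = 1/4 × 1/2 = 1/8 per child.
P(not type B, Rh-negative) = 7/8 for one child; (7/8)^3 = 343/512.

343/512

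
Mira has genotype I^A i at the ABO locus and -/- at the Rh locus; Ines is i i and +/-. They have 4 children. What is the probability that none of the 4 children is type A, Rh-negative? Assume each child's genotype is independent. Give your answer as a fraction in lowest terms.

81/256

ABO cross I^A i × i i → 1/2 O, 1/2 A.
Rh cross -/- × +/- → 1/2 Rh+, 1/2 Rh-; so P(type A, Rh-negative) = 1/2 × 1/2 = 1/4 per child.
P(not type A, Rh-negative) = 3/4 for one child; (3/4)^4 = 81/256.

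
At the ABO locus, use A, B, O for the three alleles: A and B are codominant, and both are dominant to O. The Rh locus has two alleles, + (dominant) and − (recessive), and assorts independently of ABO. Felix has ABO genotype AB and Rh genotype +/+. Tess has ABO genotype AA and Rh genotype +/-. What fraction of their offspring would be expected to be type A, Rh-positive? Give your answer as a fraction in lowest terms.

ABO cross AB × AA → offspring phenotypes: 1/2 A, 1/2 AB.
Rh cross +/+ × +/- → 1 Rh+.
Independent loci: P(type A, Rh-positive) = 1/2 × 1 = 1/2.

1/2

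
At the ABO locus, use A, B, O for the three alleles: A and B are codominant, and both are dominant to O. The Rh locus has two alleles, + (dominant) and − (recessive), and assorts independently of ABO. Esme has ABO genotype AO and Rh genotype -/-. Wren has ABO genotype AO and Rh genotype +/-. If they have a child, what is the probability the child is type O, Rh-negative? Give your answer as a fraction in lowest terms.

1/8

ABO cross AO × AO → offspring phenotypes: 1/4 O, 3/4 A.
Rh cross -/- × +/- → 1/2 Rh+, 1/2 Rh-.
Independent loci: P(type O, Rh-negative) = 1/4 × 1/2 = 1/8.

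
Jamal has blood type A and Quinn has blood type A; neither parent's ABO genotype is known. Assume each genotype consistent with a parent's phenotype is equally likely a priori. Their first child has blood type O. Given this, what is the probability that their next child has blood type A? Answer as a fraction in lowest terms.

Possible genotypes: Jamal ∈ {AA, AO}; Quinn ∈ {AA, AO}.
Weight each parental genotype pair by prior × P(type-O child):
  AO × AO: posterior weight 1; P(next child type A) = 3/4.
Weighted sum = 3/4.

3/4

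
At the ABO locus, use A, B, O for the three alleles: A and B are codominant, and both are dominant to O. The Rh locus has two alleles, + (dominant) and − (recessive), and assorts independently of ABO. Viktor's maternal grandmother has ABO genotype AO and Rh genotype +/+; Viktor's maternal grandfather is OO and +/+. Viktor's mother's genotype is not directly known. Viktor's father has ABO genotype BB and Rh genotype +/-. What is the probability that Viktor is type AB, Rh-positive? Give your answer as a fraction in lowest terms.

Viktor's mother's ABO genotype from AO × OO: 1/2 AO, 1/2 OO.
Crossing each possibility with the father BB and summing P(type AB): 1/2·1/2 + 1/2·0 = 1/4.
Similarly for Rh via the mother's Rh distribution: P(Rh+) = 1.
Independent loci: 1/4 × 1 = 1/4.

1/4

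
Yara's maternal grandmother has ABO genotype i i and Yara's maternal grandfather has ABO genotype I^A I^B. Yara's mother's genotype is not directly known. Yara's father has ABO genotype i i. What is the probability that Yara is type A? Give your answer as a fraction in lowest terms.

1/4

Yara's mother's ABO genotype from i i × I^A I^B: 1/2 I^A i, 1/2 I^B i.
Crossing each possibility with the father i i and summing P(type A): 1/2·1/2 + 1/2·0 = 1/4.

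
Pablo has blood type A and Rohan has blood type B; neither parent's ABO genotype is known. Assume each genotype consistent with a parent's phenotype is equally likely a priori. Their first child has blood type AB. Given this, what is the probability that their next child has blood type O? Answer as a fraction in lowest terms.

1/36

Possible genotypes: Pablo ∈ {AA, AO}; Rohan ∈ {BB, BO}.
Weight each parental genotype pair by prior × P(type-AB child):
  AA × BB: posterior weight 4/9; P(next child type O) = 0.
  AA × BO: posterior weight 2/9; P(next child type O) = 0.
  AO × BB: posterior weight 2/9; P(next child type O) = 0.
  AO × BO: posterior weight 1/9; P(next child type O) = 1/4.
Weighted sum = 1/36.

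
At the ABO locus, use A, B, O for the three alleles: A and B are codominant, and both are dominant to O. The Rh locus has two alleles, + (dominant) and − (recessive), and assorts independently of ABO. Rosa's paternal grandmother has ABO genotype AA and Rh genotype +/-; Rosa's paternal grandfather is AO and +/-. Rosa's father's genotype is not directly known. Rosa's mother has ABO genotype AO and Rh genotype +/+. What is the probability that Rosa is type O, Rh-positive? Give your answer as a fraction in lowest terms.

Rosa's father's ABO genotype from AA × AO: 1/2 AA, 1/2 AO.
Crossing each possibility with the mother AO and summing P(type O): 1/2·0 + 1/2·1/4 = 1/8.
Similarly for Rh via the father's Rh distribution: P(Rh+) = 1.
Independent loci: 1/8 × 1 = 1/8.

1/8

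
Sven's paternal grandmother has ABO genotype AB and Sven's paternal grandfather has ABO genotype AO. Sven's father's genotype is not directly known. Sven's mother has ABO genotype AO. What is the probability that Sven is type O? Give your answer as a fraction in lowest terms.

Sven's father's ABO genotype from AB × AO: 1/4 AA, 1/4 AB, 1/4 AO, 1/4 BO.
Crossing each possibility with the mother AO and summing P(type O): 1/4·0 + 1/4·0 + 1/4·1/4 + 1/4·1/4 = 1/8.

1/8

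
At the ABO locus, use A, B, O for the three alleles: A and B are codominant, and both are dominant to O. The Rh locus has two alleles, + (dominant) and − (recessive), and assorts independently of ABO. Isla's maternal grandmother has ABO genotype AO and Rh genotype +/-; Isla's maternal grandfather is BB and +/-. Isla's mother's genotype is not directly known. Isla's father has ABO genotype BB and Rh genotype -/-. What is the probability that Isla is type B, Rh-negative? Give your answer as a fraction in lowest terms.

Isla's mother's ABO genotype from AO × BB: 1/2 AB, 1/2 BO.
Crossing each possibility with the father BB and summing P(type B): 1/2·1/2 + 1/2·1 = 3/4.
Similarly for Rh via the mother's Rh distribution: P(Rh-) = 1/2.
Independent loci: 3/4 × 1/2 = 3/8.

3/8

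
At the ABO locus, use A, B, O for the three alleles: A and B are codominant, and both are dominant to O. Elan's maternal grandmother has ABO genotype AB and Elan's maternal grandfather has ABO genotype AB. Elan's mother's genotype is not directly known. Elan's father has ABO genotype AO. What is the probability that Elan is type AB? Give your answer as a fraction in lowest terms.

1/4

Elan's mother's ABO genotype from AB × AB: 1/4 AA, 1/2 AB, 1/4 BB.
Crossing each possibility with the father AO and summing P(type AB): 1/4·0 + 1/2·1/4 + 1/4·1/2 = 1/4.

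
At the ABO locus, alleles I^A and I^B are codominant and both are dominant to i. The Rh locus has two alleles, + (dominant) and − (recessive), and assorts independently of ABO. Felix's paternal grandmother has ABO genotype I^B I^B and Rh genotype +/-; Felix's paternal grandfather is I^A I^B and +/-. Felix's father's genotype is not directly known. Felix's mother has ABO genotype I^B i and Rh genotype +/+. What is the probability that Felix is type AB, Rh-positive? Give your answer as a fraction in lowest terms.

Felix's father's ABO genotype from I^B I^B × I^A I^B: 1/2 I^A I^B, 1/2 I^B I^B.
Crossing each possibility with the mother I^B i and summing P(type AB): 1/2·1/4 + 1/2·0 = 1/8.
Similarly for Rh via the father's Rh distribution: P(Rh+) = 1.
Independent loci: 1/8 × 1 = 1/8.

1/8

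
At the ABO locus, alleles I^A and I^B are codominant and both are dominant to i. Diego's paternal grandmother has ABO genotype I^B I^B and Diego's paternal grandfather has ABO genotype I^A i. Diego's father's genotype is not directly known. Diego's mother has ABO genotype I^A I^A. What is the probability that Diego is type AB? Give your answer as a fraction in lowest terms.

1/2

Diego's father's ABO genotype from I^B I^B × I^A i: 1/2 I^A I^B, 1/2 I^B i.
Crossing each possibility with the mother I^A I^A and summing P(type AB): 1/2·1/2 + 1/2·1/2 = 1/2.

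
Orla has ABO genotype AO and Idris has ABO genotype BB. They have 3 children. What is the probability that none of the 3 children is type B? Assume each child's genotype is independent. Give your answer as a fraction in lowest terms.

ABO cross AO × BB → 1/2 B, 1/2 AB.
So P(type B) = 1/2 per child.
P(not type B) = 1/2 for one child; (1/2)^3 = 1/8.

1/8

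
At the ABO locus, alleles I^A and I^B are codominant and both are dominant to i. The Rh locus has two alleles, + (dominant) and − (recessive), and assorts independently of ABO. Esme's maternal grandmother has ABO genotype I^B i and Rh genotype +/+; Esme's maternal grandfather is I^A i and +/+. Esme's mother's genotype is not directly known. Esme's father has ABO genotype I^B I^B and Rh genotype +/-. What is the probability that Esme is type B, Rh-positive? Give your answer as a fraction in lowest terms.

Esme's mother's ABO genotype from I^B i × I^A i: 1/4 I^A I^B, 1/4 I^A i, 1/4 I^B i, 1/4 i i.
Crossing each possibility with the father I^B I^B and summing P(type B): 1/4·1/2 + 1/4·1/2 + 1/4·1 + 1/4·1 = 3/4.
Similarly for Rh via the mother's Rh distribution: P(Rh+) = 1.
Independent loci: 3/4 × 1 = 3/4.

3/4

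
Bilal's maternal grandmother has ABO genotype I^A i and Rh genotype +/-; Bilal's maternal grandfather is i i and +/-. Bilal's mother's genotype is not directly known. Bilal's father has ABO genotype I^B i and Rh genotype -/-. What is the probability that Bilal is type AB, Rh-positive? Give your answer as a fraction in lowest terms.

1/16

Bilal's mother's ABO genotype from I^A i × i i: 1/2 I^A i, 1/2 i i.
Crossing each possibility with the father I^B i and summing P(type AB): 1/2·1/4 + 1/2·0 = 1/8.
Similarly for Rh via the mother's Rh distribution: P(Rh+) = 1/2.
Independent loci: 1/8 × 1/2 = 1/16.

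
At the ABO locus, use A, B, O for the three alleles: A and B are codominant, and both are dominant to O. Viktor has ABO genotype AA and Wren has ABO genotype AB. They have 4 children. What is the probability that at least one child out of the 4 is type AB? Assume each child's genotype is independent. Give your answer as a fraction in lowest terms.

ABO cross AA × AB → 1/2 A, 1/2 AB.
So P(type AB) = 1/2 per child.
P(none) = (1/2)^4 = 1/16; P(at least one) = 1 − 1/16 = 15/16.

15/16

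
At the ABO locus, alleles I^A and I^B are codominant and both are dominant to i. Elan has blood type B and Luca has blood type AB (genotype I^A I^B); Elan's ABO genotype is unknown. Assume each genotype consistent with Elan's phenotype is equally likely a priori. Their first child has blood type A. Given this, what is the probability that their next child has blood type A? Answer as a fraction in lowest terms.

Possible genotypes: Elan ∈ {I^B I^B, I^B i}; Luca ∈ {I^A I^B}.
Weight each parental genotype pair by prior × P(type-A child):
  I^B i × I^A I^B: posterior weight 1; P(next child type A) = 1/4.
Weighted sum = 1/4.

1/4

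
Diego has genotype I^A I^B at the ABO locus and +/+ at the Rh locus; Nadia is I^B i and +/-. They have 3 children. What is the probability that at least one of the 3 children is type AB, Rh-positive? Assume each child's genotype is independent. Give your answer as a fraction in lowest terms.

ABO cross I^A I^B × I^B i → 1/4 A, 1/2 B, 1/4 AB.
Rh cross +/+ × +/- → 1 Rh+; so P(type AB, Rh-positive) = 1/4 × 1 = 1/4 per child.
P(none) = (3/4)^3 = 27/64; P(at least one) = 1 − 27/64 = 37/64.

37/64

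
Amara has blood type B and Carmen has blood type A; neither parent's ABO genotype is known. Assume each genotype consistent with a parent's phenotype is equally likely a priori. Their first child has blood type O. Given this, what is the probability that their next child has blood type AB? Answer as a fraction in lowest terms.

1/4

Possible genotypes: Amara ∈ {I^B I^B, I^B i}; Carmen ∈ {I^A I^A, I^A i}.
Weight each parental genotype pair by prior × P(type-O child):
  I^B i × I^A i: posterior weight 1; P(next child type AB) = 1/4.
Weighted sum = 1/4.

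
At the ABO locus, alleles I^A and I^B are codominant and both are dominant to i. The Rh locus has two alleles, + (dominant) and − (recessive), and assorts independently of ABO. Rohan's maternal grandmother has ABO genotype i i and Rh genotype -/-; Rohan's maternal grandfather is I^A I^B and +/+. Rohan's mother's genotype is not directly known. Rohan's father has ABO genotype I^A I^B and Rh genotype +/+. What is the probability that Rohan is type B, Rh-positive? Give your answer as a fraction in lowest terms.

Rohan's mother's ABO genotype from i i × I^A I^B: 1/2 I^A i, 1/2 I^B i.
Crossing each possibility with the father I^A I^B and summing P(type B): 1/2·1/4 + 1/2·1/2 = 3/8.
Similarly for Rh via the mother's Rh distribution: P(Rh+) = 1.
Independent loci: 3/8 × 1 = 3/8.

3/8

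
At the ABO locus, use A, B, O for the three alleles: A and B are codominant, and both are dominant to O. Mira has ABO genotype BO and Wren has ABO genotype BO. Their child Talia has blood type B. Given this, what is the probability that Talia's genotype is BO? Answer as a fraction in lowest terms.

2/3

Cross BO × BO → 1/4 BB, 1/2 BO, 1/4 OO.
Type-B genotypes among offspring: BB (1/4), BO (1/2); total 3/4.
P(BO | type B) = (1/2) / (3/4) = 2/3.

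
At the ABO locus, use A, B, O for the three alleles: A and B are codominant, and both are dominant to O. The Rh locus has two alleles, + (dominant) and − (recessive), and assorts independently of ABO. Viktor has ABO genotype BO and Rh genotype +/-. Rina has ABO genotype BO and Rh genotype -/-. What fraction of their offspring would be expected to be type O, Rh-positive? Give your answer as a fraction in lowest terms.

ABO cross BO × BO → offspring phenotypes: 1/4 O, 3/4 B.
Rh cross +/- × -/- → 1/2 Rh+, 1/2 Rh-.
Independent loci: P(type O, Rh-positive) = 1/4 × 1/2 = 1/8.

1/8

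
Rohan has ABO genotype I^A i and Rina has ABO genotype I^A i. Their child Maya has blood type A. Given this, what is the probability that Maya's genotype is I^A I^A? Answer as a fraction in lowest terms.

Cross I^A i × I^A i → 1/4 I^A I^A, 1/2 I^A i, 1/4 i i.
Type-A genotypes among offspring: I^A I^A (1/4), I^A i (1/2); total 3/4.
P(I^A I^A | type A) = (1/4) / (3/4) = 1/3.

1/3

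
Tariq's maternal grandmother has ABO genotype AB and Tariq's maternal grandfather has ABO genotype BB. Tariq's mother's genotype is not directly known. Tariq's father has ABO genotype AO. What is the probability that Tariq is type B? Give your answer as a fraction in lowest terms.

3/8

Tariq's mother's ABO genotype from AB × BB: 1/2 AB, 1/2 BB.
Crossing each possibility with the father AO and summing P(type B): 1/2·1/4 + 1/2·1/2 = 3/8.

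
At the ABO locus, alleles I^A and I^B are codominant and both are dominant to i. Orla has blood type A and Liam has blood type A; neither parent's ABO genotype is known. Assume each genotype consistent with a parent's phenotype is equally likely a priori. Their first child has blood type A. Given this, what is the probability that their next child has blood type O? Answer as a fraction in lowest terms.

1/20

Possible genotypes: Orla ∈ {I^A I^A, I^A i}; Liam ∈ {I^A I^A, I^A i}.
Weight each parental genotype pair by prior × P(type-A child):
  I^A I^A × I^A I^A: posterior weight 4/15; P(next child type O) = 0.
  I^A I^A × I^A i: posterior weight 4/15; P(next child type O) = 0.
  I^A i × I^A I^A: posterior weight 4/15; P(next child type O) = 0.
  I^A i × I^A i: posterior weight 1/5; P(next child type O) = 1/4.
Weighted sum = 1/20.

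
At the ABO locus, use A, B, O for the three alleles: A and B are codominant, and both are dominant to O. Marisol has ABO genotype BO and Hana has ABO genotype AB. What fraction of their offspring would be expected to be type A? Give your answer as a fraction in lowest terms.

ABO cross BO × AB → offspring phenotypes: 1/4 A, 1/2 B, 1/4 AB.
So P(type A) = 1/4.

1/4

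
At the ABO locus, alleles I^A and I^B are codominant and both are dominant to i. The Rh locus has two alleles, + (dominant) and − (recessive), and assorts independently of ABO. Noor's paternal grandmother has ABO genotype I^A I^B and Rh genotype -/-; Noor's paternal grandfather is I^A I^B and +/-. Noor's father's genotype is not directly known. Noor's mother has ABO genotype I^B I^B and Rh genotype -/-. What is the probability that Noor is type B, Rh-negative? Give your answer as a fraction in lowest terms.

Noor's father's ABO genotype from I^A I^B × I^A I^B: 1/4 I^A I^A, 1/2 I^A I^B, 1/4 I^B I^B.
Crossing each possibility with the mother I^B I^B and summing P(type B): 1/4·0 + 1/2·1/2 + 1/4·1 = 1/2.
Similarly for Rh via the father's Rh distribution: P(Rh-) = 3/4.
Independent loci: 1/2 × 3/4 = 3/8.

3/8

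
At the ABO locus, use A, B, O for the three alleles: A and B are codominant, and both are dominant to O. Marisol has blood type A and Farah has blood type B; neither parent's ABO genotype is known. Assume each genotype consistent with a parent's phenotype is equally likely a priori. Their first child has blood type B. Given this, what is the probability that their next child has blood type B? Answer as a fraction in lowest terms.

5/12

Possible genotypes: Marisol ∈ {AA, AO}; Farah ∈ {BB, BO}.
Weight each parental genotype pair by prior × P(type-B child):
  AO × BB: posterior weight 2/3; P(next child type B) = 1/2.
  AO × BO: posterior weight 1/3; P(next child type B) = 1/4.
Weighted sum = 5/12.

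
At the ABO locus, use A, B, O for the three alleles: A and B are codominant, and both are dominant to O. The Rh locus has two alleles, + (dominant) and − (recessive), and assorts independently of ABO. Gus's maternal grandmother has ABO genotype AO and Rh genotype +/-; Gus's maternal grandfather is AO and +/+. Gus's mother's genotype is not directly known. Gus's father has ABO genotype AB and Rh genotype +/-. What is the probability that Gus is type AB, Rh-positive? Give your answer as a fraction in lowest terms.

7/32

Gus's mother's ABO genotype from AO × AO: 1/4 AA, 1/2 AO, 1/4 OO.
Crossing each possibility with the father AB and summing P(type AB): 1/4·1/2 + 1/2·1/4 + 1/4·0 = 1/4.
Similarly for Rh via the mother's Rh distribution: P(Rh+) = 7/8.
Independent loci: 1/4 × 7/8 = 7/32.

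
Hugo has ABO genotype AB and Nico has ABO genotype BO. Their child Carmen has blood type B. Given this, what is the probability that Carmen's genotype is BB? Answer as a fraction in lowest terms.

1/2

Cross AB × BO → 1/4 AB, 1/4 AO, 1/4 BB, 1/4 BO.
Type-B genotypes among offspring: BB (1/4), BO (1/4); total 1/2.
P(BB | type B) = (1/4) / (1/2) = 1/2.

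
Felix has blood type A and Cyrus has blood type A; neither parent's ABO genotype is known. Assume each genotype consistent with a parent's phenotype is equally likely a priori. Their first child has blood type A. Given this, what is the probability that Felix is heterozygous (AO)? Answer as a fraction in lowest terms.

Possible genotypes: Felix ∈ {AA, AO}; Cyrus ∈ {AA, AO}.
Weight each parental genotype pair by prior × P(type-A child):
  AA × AA: posterior weight 4/15.
  AA × AO: posterior weight 4/15.
  AO × AA: posterior weight 4/15.
  AO × AO: posterior weight 1/5.
Sum the posterior weight over pairs where Felix is AO: 7/15.

7/15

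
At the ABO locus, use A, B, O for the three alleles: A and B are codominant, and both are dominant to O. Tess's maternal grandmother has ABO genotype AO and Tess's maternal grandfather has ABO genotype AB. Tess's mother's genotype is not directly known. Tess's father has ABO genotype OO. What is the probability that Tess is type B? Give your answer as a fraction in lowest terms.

Tess's mother's ABO genotype from AO × AB: 1/4 AA, 1/4 AB, 1/4 AO, 1/4 BO.
Crossing each possibility with the father OO and summing P(type B): 1/4·0 + 1/4·1/2 + 1/4·0 + 1/4·1/2 = 1/4.

1/4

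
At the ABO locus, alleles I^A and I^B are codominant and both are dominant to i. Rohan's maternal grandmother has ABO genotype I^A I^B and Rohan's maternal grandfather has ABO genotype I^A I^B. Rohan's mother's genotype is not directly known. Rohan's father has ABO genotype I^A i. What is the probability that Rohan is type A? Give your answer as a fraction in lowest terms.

1/2

Rohan's mother's ABO genotype from I^A I^B × I^A I^B: 1/4 I^A I^A, 1/2 I^A I^B, 1/4 I^B I^B.
Crossing each possibility with the father I^A i and summing P(type A): 1/4·1 + 1/2·1/2 + 1/4·0 = 1/2.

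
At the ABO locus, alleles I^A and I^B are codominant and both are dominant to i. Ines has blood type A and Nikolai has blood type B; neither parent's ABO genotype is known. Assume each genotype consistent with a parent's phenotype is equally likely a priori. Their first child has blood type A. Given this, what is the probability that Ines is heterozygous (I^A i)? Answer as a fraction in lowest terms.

Possible genotypes: Ines ∈ {I^A I^A, I^A i}; Nikolai ∈ {I^B I^B, I^B i}.
Weight each parental genotype pair by prior × P(type-A child):
  I^A I^A × I^B i: posterior weight 2/3.
  I^A i × I^B i: posterior weight 1/3.
Sum the posterior weight over pairs where Ines is I^A i: 1/3.

1/3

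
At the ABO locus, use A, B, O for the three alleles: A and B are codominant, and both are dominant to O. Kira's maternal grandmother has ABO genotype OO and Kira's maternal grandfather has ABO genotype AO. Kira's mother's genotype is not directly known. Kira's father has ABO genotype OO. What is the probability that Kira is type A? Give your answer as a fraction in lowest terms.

1/4

Kira's mother's ABO genotype from OO × AO: 1/2 AO, 1/2 OO.
Crossing each possibility with the father OO and summing P(type A): 1/2·1/2 + 1/2·0 = 1/4.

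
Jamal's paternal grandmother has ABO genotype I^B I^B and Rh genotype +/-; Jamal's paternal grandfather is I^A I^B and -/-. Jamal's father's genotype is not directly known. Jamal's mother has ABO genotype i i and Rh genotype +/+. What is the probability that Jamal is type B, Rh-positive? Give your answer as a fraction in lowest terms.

3/4

Jamal's father's ABO genotype from I^B I^B × I^A I^B: 1/2 I^A I^B, 1/2 I^B I^B.
Crossing each possibility with the mother i i and summing P(type B): 1/2·1/2 + 1/2·1 = 3/4.
Similarly for Rh via the father's Rh distribution: P(Rh+) = 1.
Independent loci: 3/4 × 1 = 3/4.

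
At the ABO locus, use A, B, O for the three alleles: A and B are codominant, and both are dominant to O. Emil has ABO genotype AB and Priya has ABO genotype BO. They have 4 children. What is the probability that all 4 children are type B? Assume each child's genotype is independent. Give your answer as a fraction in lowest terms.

1/16

ABO cross AB × BO → 1/4 A, 1/2 B, 1/4 AB.
So P(type B) = 1/2 per child.
All 4 independent: (1/2)^4 = 1/16.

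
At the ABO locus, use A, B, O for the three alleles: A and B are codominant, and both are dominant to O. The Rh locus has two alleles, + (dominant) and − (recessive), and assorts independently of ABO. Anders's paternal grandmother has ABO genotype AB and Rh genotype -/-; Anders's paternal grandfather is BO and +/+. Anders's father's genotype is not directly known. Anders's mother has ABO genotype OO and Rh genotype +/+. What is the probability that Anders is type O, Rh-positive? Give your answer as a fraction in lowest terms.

1/4

Anders's father's ABO genotype from AB × BO: 1/4 AB, 1/4 AO, 1/4 BB, 1/4 BO.
Crossing each possibility with the mother OO and summing P(type O): 1/4·0 + 1/4·1/2 + 1/4·0 + 1/4·1/2 = 1/4.
Similarly for Rh via the father's Rh distribution: P(Rh+) = 1.
Independent loci: 1/4 × 1 = 1/4.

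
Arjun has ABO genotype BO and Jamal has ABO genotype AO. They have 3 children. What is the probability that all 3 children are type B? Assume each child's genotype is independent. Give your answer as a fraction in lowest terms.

1/64

ABO cross BO × AO → 1/4 O, 1/4 A, 1/4 B, 1/4 AB.
So P(type B) = 1/4 per child.
All 3 independent: (1/4)^3 = 1/64.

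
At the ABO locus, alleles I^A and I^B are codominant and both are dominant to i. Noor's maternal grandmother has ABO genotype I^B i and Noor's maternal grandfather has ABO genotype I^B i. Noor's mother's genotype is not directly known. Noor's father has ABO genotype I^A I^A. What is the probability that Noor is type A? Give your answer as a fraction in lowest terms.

1/2

Noor's mother's ABO genotype from I^B i × I^B i: 1/4 I^B I^B, 1/2 I^B i, 1/4 i i.
Crossing each possibility with the father I^A I^A and summing P(type A): 1/4·0 + 1/2·1/2 + 1/4·1 = 1/2.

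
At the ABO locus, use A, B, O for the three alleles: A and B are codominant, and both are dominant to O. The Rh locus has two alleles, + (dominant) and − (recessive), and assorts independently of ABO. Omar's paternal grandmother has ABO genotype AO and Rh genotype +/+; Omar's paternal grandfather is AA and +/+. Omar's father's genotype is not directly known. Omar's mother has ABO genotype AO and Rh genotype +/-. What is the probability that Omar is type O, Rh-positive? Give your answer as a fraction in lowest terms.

1/8

Omar's father's ABO genotype from AO × AA: 1/2 AA, 1/2 AO.
Crossing each possibility with the mother AO and summing P(type O): 1/2·0 + 1/2·1/4 = 1/8.
Similarly for Rh via the father's Rh distribution: P(Rh+) = 1.
Independent loci: 1/8 × 1 = 1/8.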